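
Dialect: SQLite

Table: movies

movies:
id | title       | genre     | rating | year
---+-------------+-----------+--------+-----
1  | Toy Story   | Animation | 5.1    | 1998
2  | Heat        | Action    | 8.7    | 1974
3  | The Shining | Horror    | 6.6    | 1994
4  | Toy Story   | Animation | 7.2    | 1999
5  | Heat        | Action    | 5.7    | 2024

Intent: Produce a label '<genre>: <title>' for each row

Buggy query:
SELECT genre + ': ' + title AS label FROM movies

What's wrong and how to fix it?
Bug: '+' is numeric addition; on text columns SQLite converts them to 0 instead of concatenating

Fix: Use the || operator for string concatenation

Corrected query:
SELECT genre || ': ' || title AS label FROM movies

Result:
label               
--------------------
Animation: Toy Story
Action: Heat        
Horror: The Shining 
Animation: Toy Story
Action: Heat        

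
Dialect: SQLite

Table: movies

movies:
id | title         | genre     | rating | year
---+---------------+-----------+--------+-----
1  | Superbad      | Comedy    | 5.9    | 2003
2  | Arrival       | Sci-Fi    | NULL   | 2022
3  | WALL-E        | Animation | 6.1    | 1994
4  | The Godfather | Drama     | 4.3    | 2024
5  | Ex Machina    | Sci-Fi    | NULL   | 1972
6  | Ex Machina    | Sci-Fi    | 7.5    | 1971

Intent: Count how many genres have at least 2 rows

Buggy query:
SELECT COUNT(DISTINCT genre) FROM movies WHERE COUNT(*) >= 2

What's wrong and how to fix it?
Bug: COUNT(*) cannot appear in WHERE; the per-group count doesn't exist yet

Fix: Group first with HAVING COUNT(*) >= 2, then COUNT the resulting groups

Corrected query:
SELECT COUNT(*) FROM (SELECT genre FROM movies GROUP BY genre HAVING COUNT(*) >= 2)

Result:
COUNT(*)
--------
1       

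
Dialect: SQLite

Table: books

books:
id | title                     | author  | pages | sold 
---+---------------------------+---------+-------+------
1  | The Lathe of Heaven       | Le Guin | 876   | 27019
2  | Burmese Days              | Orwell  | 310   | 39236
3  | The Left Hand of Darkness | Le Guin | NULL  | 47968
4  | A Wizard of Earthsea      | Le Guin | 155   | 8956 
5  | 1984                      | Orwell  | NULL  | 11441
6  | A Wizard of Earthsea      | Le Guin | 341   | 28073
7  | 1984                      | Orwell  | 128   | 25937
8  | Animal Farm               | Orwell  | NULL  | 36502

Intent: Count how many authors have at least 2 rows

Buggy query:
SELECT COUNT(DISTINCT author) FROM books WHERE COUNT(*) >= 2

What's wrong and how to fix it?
Bug: WHERE filters individual rows, not groups, so a group-level COUNT is invalid there

Fix: Use a subquery that GROUPs and filters with HAVING, then count its rows

Corrected query:
SELECT COUNT(*) FROM (SELECT author FROM books GROUP BY author HAVING COUNT(*) >= 2)

Result:
COUNT(*)
--------
2       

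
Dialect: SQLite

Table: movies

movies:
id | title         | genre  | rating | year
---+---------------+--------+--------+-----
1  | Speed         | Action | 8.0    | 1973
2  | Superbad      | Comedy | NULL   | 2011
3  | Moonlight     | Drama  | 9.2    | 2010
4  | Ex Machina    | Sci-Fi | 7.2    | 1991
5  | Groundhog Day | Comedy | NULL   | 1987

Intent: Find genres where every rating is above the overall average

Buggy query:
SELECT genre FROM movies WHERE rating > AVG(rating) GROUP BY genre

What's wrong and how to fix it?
Bug: AVG() is an aggregate; it can't sit directly in WHERE

Fix: Use a subquery for AVG and a HAVING MIN(...) filter so the condition holds for every row in the group

Corrected query:
SELECT genre FROM movies GROUP BY genre HAVING MIN(rating) > (SELECT AVG(rating) FROM movies)

Result:
genre
-----
Drama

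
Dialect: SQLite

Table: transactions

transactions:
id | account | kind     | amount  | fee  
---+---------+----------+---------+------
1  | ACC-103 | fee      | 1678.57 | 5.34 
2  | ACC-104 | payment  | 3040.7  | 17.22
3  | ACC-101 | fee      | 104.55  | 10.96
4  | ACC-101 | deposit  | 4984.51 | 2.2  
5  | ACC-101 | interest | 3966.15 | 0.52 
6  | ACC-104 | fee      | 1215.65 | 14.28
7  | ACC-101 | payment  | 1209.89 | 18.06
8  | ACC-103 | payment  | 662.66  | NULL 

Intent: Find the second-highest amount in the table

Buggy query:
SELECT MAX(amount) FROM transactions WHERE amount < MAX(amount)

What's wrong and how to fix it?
Bug: The inner MAX is an aggregate inside WHERE, which is not allowed

Fix: Put the inner MAX in a scalar subquery

Corrected query:
SELECT MAX(amount) FROM transactions WHERE amount < (SELECT MAX(amount) FROM transactions)

Result:
MAX(amount)
-----------
3966.15    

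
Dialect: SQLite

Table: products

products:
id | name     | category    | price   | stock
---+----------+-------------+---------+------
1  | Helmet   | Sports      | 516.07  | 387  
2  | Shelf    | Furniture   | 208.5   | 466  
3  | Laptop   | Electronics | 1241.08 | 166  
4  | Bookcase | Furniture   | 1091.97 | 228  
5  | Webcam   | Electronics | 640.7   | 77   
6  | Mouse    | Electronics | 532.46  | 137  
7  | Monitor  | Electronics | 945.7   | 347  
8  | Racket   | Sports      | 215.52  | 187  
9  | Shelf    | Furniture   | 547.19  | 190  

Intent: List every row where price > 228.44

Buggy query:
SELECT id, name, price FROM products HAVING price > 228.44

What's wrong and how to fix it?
Bug: This is a non-aggregate query (no GROUP BY, no aggregates), so in SQLite the HAVING clause is invalid here; a row-level condition belongs in WHERE

Fix: Use WHERE for row-level filtering

Corrected query:
SELECT id, name, price FROM products WHERE price > 228.44

Result:
id | name     | price  
---+----------+--------
1  | Helmet   | 516.07 
3  | Laptop   | 1241.08
4  | Bookcase | 1091.97
5  | Webcam   | 640.7  
6  | Mouse    | 532.46 
7  | Monitor  | 945.7  
9  | Shelf    | 547.19 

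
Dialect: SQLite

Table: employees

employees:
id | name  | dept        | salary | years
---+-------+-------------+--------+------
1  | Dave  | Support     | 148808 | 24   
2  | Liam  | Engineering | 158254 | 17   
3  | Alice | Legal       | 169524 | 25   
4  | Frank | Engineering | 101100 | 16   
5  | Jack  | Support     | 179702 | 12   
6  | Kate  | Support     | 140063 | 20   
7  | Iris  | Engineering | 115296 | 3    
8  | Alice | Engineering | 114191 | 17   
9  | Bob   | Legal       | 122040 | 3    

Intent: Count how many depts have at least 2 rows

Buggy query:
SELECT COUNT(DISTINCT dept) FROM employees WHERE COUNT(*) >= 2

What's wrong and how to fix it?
Bug: COUNT(*) cannot appear in WHERE; the per-group count doesn't exist yet

Fix: Use a subquery that GROUPs and filters with HAVING, then count its rows

Corrected query:
SELECT COUNT(*) FROM (SELECT dept FROM employees GROUP BY dept HAVING COUNT(*) >= 2)

Result:
COUNT(*)
--------
3       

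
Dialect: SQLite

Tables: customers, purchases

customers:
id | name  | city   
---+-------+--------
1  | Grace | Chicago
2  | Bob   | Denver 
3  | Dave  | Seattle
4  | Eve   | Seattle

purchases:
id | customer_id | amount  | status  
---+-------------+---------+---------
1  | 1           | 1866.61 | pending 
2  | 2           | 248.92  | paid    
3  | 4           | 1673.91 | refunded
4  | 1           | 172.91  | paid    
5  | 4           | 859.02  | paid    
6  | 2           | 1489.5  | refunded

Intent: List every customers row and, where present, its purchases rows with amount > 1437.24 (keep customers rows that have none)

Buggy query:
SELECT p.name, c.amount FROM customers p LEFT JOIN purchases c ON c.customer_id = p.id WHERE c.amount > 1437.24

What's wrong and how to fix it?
Bug: Filtering c.amount in WHERE discards the NULL rows produced by LEFT JOIN, turning it into an inner join

Fix: Put 'c.amount > 1437.24' in the JOIN's ON clause instead of WHERE

Corrected query:
SELECT p.name, c.amount FROM customers p LEFT JOIN purchases c ON c.customer_id = p.id AND c.amount > 1437.24

Result:
name  | amount 
------+--------
Grace | 1866.61
Bob   | 1489.5 
Dave  | NULL   
Eve   | 1673.91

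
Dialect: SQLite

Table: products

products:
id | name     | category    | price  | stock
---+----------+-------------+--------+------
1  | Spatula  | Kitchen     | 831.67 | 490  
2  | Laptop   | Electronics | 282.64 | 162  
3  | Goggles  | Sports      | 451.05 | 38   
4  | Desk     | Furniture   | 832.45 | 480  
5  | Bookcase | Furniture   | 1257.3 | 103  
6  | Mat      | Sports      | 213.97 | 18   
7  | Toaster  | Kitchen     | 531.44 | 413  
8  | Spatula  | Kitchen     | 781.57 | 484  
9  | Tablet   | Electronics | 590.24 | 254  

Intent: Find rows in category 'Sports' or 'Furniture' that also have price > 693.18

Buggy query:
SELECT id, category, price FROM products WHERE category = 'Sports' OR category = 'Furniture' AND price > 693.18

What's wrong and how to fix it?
Bug: AND binds tighter than OR, so this parses as category = 'Sports' OR (category = 'Furniture' AND price > 693.18)

Fix: Add parentheses around the OR so the AND applies to both alternatives

Corrected query:
SELECT id, category, price FROM products WHERE (category = 'Sports' OR category = 'Furniture') AND price > 693.18

Result:
id | category  | price 
---+-----------+-------
4  | Furniture | 832.45
5  | Furniture | 1257.3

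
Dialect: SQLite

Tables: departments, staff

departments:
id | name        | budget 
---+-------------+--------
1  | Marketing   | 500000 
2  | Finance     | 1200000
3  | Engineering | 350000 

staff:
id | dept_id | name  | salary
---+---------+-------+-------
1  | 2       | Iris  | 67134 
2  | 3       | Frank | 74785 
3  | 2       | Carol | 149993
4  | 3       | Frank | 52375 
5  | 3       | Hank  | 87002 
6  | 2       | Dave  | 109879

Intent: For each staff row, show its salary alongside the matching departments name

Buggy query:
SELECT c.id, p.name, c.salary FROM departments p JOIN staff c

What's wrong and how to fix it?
Bug: Missing join condition: each staff row is matched to all departments rows instead of just its own

Fix: Specify the join condition linking the foreign key to the parent id

Corrected query:
SELECT c.id, p.name, c.salary FROM departments p JOIN staff c ON c.dept_id = p.id

Result:
id | name        | salary
---+-------------+-------
1  | Finance     | 67134 
2  | Engineering | 74785 
3  | Finance     | 149993
4  | Engineering | 52375 
5  | Engineering | 87002 
6  | Finance     | 109879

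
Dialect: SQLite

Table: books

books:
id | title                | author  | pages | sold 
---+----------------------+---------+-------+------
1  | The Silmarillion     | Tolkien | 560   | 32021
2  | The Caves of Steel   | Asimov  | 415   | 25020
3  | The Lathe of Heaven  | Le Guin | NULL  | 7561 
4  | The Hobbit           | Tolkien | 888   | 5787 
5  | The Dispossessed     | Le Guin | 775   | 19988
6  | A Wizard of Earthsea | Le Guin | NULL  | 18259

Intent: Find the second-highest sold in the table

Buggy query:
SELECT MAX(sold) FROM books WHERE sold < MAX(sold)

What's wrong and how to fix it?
Bug: MAX(sold) on the right of the comparison is an aggregate-in-WHERE error

Fix: Put the inner MAX in a scalar subquery

Corrected query:
SELECT MAX(sold) FROM books WHERE sold < (SELECT MAX(sold) FROM books)

Result:
MAX(sold)
---------
25020    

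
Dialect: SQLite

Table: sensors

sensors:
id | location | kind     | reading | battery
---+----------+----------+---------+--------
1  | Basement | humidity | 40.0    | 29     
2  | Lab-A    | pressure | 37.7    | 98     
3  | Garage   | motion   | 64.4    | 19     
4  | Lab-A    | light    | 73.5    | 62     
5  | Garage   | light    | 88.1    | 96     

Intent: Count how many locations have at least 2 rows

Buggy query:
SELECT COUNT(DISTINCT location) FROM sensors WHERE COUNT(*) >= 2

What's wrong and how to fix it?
Bug: COUNT(*) cannot appear in WHERE; the per-group count doesn't exist yet

Fix: Use a subquery that GROUPs and filters with HAVING, then count its rows

Corrected query:
SELECT COUNT(*) FROM (SELECT location FROM sensors GROUP BY location HAVING COUNT(*) >= 2)

Result:
COUNT(*)
--------
2       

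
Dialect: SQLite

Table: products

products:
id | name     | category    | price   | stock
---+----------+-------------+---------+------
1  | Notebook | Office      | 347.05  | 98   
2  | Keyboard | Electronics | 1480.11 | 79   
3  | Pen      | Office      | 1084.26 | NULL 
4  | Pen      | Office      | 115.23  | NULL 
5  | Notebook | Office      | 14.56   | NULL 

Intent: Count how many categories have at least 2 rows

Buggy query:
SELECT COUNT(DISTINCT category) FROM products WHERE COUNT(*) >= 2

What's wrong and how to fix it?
Bug: WHERE filters individual rows, not groups, so a group-level COUNT is invalid there

Fix: Use a subquery that GROUPs and filters with HAVING, then count its rows

Corrected query:
SELECT COUNT(*) FROM (SELECT category FROM products GROUP BY category HAVING COUNT(*) >= 2)

Result:
COUNT(*)
--------
1       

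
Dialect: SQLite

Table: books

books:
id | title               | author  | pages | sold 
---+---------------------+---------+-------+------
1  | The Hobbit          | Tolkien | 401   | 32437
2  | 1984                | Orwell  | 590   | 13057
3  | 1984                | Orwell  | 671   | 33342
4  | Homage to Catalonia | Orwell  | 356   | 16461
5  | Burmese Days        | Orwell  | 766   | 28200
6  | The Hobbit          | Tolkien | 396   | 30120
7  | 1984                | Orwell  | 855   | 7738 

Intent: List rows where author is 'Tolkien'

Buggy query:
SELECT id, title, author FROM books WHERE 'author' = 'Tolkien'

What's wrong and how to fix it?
Bug: 'author' in single quotes is a string literal, not the column; the comparison is literal-vs-literal and never true

Fix: Remove the quotes around the column name (or use double quotes for an identifier)

Corrected query:
SELECT id, title, author FROM books WHERE author = 'Tolkien'

Result:
id | title      | author 
---+------------+--------
1  | The Hobbit | Tolkien
6  | The Hobbit | Tolkien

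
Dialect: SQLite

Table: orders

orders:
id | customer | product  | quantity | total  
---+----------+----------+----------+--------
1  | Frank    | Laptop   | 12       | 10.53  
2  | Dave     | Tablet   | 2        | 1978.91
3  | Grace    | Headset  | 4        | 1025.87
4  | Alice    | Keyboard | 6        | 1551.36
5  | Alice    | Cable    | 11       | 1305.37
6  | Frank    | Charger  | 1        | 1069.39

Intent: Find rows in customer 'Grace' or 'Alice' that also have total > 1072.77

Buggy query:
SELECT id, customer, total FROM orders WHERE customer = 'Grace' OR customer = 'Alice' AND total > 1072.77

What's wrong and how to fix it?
Bug: Without parentheses, AND is evaluated before OR, so the total filter only applies to the 'Alice' branch

Fix: Add parentheses around the OR so the AND applies to both alternatives

Corrected query:
SELECT id, customer, total FROM orders WHERE (customer = 'Grace' OR customer = 'Alice') AND total > 1072.77

Result:
id | customer | total  
---+----------+--------
4  | Alice    | 1551.36
5  | Alice    | 1305.37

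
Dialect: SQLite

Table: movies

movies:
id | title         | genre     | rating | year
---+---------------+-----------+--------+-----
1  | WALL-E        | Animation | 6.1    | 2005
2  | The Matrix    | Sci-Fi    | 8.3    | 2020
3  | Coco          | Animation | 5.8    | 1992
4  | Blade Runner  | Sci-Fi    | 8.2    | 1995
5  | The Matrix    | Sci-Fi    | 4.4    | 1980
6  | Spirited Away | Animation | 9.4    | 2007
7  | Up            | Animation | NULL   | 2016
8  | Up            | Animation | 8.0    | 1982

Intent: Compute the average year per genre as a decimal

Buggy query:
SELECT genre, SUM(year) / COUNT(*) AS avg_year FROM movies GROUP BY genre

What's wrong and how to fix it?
Bug: Both operands are integers, so '/' performs integer division and truncates

Fix: Cast one side to REAL so the division keeps the fractional part

Corrected query:
SELECT genre, SUM(year) * 1.0 / COUNT(*) AS avg_year FROM movies GROUP BY genre

Result:
genre     | avg_year   
----------+------------
Animation | 2000.4     
Sci-Fi    | 1998.333333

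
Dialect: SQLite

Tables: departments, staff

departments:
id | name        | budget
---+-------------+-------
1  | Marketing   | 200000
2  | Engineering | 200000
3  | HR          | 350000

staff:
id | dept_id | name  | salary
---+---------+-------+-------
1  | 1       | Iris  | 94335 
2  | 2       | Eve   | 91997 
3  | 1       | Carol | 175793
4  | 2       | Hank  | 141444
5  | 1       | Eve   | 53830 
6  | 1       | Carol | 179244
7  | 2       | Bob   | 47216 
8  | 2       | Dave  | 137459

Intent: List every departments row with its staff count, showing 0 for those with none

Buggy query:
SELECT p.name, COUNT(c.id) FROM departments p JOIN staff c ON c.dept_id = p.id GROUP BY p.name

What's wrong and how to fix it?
Bug: An inner join excludes parents with zero children

Fix: Use LEFT JOIN so parents without children still appear (COUNT(c.id) gives 0)

Corrected query:
SELECT p.name, COUNT(c.id) FROM departments p LEFT JOIN staff c ON c.dept_id = p.id GROUP BY p.name

Result:
name        | COUNT(c.id)
------------+------------
Engineering | 4          
HR          | 0          
Marketing   | 4          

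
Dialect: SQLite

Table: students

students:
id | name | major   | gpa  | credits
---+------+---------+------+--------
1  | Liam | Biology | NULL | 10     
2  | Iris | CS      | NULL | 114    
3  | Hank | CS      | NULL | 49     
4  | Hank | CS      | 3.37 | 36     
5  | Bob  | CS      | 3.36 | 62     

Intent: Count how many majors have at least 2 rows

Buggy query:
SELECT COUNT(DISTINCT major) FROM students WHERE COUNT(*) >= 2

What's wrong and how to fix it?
Bug: COUNT(*) cannot appear in WHERE; the per-group count doesn't exist yet

Fix: Use a subquery that GROUPs and filters with HAVING, then count its rows

Corrected query:
SELECT COUNT(*) FROM (SELECT major FROM students GROUP BY major HAVING COUNT(*) >= 2)

Result:
COUNT(*)
--------
1       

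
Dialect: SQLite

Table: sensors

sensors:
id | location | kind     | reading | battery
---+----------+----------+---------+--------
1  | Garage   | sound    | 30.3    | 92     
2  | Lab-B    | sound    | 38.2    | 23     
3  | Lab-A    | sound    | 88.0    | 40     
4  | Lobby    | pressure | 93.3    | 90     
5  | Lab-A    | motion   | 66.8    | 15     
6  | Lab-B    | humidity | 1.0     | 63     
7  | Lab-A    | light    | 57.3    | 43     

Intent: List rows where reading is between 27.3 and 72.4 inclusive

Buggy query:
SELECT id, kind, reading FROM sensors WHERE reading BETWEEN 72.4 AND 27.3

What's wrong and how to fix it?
Bug: The bounds are reversed; BETWEEN a AND b requires a <= b to match anything

Fix: Swap the bounds so the smaller value comes first

Corrected query:
SELECT id, kind, reading FROM sensors WHERE reading BETWEEN 27.3 AND 72.4

Result:
id | kind   | reading
---+--------+--------
1  | sound  | 30.3   
2  | sound  | 38.2   
5  | motion | 66.8   
7  | light  | 57.3   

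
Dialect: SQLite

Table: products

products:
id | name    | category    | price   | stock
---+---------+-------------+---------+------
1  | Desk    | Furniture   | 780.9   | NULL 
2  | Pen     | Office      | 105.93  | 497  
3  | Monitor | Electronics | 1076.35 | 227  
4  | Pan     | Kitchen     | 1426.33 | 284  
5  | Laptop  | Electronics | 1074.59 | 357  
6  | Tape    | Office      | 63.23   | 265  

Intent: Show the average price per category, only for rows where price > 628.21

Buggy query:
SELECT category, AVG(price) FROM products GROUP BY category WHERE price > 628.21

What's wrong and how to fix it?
Bug: WHERE cannot follow GROUP BY

Fix: Move the WHERE clause before GROUP BY

Corrected query:
SELECT category, AVG(price) FROM products WHERE price > 628.21 GROUP BY category

Result:
category    | AVG(price)
------------+-----------
Electronics | 1075.47   
Furniture   | 780.9     
Kitchen     | 1426.33   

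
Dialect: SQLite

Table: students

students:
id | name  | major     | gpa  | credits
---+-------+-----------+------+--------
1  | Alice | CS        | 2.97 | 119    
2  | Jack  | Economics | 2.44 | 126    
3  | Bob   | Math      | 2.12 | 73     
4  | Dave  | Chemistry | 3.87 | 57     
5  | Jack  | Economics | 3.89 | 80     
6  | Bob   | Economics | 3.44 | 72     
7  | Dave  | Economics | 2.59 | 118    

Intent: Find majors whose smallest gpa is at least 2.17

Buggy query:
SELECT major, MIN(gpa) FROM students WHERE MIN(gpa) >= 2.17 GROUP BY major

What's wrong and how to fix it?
Bug: Aggregates like MIN are computed per group after WHERE runs

Fix: Replace WHERE with HAVING after the GROUP BY

Corrected query:
SELECT major, MIN(gpa) FROM students GROUP BY major HAVING MIN(gpa) >= 2.17

Result:
major     | MIN(gpa)
----------+---------
CS        | 2.97    
Chemistry | 3.87    
Economics | 2.44    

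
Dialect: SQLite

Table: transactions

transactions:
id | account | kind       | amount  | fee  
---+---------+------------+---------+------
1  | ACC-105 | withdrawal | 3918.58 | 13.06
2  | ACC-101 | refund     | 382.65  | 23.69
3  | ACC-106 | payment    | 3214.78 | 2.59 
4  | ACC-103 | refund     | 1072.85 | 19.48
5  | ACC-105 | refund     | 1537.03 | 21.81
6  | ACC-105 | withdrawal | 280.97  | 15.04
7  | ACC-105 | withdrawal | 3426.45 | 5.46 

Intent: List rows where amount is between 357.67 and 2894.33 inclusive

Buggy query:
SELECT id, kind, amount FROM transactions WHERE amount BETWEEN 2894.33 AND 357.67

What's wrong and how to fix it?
Bug: The bounds are reversed; BETWEEN a AND b requires a <= b to match anything

Fix: Swap the bounds so the smaller value comes first

Corrected query:
SELECT id, kind, amount FROM transactions WHERE amount BETWEEN 357.67 AND 2894.33

Result:
id | kind   | amount 
---+--------+--------
2  | refund | 382.65 
4  | refund | 1072.85
5  | refund | 1537.03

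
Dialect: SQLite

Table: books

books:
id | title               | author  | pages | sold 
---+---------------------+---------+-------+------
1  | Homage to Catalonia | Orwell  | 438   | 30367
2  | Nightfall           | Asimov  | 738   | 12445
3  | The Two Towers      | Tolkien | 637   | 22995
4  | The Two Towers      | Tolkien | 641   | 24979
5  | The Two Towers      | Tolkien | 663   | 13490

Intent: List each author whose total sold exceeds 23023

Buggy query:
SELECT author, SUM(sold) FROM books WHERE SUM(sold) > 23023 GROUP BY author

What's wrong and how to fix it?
Bug: WHERE runs before GROUP BY, so aggregates aren't available there

Fix: Use HAVING (which filters groups after aggregation) instead of WHERE

Corrected query:
SELECT author, SUM(sold) FROM books GROUP BY author HAVING SUM(sold) > 23023

Result:
author  | SUM(sold)
--------+----------
Orwell  | 30367    
Tolkien | 61464    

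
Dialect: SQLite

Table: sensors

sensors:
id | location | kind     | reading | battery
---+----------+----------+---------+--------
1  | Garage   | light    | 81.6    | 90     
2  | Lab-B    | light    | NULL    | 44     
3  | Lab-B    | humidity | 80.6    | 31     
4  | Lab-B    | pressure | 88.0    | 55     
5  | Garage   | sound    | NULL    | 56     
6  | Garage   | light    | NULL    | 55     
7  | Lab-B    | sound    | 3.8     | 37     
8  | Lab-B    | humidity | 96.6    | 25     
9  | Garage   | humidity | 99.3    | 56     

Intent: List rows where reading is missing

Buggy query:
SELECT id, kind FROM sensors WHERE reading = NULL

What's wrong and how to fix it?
Bug: '= NULL' is always unknown in SQL three-valued logic, so no rows match

Fix: Use IS NULL to test for NULL

Corrected query:
SELECT id, kind FROM sensors WHERE reading IS NULL

Result:
id | kind 
---+------
2  | light
5  | sound
6  | light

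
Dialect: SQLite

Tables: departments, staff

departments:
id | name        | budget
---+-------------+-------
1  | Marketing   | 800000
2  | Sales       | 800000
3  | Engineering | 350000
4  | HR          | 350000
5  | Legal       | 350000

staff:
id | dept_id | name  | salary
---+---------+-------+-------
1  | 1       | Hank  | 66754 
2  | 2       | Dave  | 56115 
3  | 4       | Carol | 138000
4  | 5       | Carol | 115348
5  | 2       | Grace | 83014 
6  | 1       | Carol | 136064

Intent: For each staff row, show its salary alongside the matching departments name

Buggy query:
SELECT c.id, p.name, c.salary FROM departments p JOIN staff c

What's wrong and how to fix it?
Bug: Missing join condition: each staff row is matched to all departments rows instead of just its own

Fix: Add ON c.dept_id = p.id to the JOIN

Corrected query:
SELECT c.id, p.name, c.salary FROM departments p JOIN staff c ON c.dept_id = p.id

Result:
id | name      | salary
---+-----------+-------
1  | Marketing | 66754 
2  | Sales     | 56115 
3  | HR        | 138000
4  | Legal     | 115348
5  | Sales     | 83014 
6  | Marketing | 136064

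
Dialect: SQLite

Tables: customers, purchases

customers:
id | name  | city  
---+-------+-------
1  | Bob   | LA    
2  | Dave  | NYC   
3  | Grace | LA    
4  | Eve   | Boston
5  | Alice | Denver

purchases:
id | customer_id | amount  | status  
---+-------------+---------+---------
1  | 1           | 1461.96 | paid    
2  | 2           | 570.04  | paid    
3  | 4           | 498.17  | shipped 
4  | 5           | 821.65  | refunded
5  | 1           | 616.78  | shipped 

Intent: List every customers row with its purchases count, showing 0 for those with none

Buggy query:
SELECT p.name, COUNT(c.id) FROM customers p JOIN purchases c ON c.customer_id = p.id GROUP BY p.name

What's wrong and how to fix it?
Bug: An inner join excludes parents with zero children

Fix: Use LEFT JOIN so parents without children still appear (COUNT(c.id) gives 0)

Corrected query:
SELECT p.name, COUNT(c.id) FROM customers p LEFT JOIN purchases c ON c.customer_id = p.id GROUP BY p.name

Result:
name  | COUNT(c.id)
------+------------
Alice | 1          
Bob   | 2          
Dave  | 1          
Eve   | 1          
Grace | 0          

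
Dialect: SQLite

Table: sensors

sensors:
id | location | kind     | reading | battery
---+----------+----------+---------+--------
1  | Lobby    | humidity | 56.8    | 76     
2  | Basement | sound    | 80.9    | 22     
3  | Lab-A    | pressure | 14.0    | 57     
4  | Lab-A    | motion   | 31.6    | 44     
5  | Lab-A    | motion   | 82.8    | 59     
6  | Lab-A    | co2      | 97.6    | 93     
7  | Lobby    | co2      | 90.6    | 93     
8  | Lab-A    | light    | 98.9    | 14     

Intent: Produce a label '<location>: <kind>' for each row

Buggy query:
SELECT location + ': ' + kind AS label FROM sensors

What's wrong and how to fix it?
Bug: SQLite uses || for string concatenation; + coerces text to numbers (yielding 0)

Fix: Replace + with || to concatenate text

Corrected query:
SELECT location || ': ' || kind AS label FROM sensors

Result:
label          
---------------
Lobby: humidity
Basement: sound
Lab-A: pressure
Lab-A: motion  
Lab-A: motion  
Lab-A: co2     
Lobby: co2     
Lab-A: light   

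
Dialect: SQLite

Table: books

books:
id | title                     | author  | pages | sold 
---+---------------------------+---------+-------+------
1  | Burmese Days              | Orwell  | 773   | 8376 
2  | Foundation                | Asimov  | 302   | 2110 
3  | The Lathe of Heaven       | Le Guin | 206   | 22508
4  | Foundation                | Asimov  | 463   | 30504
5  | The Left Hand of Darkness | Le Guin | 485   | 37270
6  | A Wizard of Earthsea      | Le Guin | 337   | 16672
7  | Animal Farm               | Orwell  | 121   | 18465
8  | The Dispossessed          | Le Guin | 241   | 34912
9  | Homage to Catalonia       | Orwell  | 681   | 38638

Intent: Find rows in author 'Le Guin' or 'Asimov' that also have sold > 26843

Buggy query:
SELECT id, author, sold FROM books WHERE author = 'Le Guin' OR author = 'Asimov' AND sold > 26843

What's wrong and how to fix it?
Bug: AND binds tighter than OR, so this parses as author = 'Le Guin' OR (author = 'Asimov' AND sold > 26843)

Fix: Add parentheses around the OR so the AND applies to both alternatives

Corrected query:
SELECT id, author, sold FROM books WHERE (author = 'Le Guin' OR author = 'Asimov') AND sold > 26843

Result:
id | author  | sold 
---+---------+------
4  | Asimov  | 30504
5  | Le Guin | 37270
8  | Le Guin | 34912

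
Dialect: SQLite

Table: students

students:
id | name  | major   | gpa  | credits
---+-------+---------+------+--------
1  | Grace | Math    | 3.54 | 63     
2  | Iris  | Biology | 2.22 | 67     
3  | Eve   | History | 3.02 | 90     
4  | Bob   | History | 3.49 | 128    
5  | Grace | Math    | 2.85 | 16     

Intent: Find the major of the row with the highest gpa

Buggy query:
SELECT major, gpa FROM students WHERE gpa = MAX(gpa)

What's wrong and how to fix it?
Bug: MAX(gpa) is an aggregate and cannot be used directly in WHERE

Fix: Wrap MAX in a scalar subquery so WHERE compares against a single value

Corrected query:
SELECT major, gpa FROM students WHERE gpa = (SELECT MAX(gpa) FROM students)

Result:
major | gpa 
------+-----
Math  | 3.54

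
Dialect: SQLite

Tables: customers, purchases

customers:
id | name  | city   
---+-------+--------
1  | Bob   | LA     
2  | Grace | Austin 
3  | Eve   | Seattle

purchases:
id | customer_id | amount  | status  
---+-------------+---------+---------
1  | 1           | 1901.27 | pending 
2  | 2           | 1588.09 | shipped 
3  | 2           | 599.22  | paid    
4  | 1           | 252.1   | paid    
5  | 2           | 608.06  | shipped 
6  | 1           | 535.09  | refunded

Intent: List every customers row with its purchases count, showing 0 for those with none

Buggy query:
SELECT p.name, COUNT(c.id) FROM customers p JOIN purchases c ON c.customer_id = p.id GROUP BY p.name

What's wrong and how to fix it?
Bug: An inner join excludes parents with zero children

Fix: Switch to LEFT JOIN to retain unmatched parent rows

Corrected query:
SELECT p.name, COUNT(c.id) FROM customers p LEFT JOIN purchases c ON c.customer_id = p.id GROUP BY p.name

Result:
name  | COUNT(c.id)
------+------------
Bob   | 3          
Eve   | 0          
Grace | 3          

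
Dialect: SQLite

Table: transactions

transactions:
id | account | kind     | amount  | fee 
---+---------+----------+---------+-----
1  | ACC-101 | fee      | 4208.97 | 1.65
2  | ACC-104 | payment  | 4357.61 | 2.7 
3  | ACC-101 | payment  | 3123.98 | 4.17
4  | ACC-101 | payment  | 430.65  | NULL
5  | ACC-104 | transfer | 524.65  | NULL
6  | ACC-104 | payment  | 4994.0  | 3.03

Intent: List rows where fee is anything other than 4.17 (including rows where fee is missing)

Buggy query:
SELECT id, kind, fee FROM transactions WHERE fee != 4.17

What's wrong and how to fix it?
Bug: Inequality against NULL is unknown, not true; rows with NULL are dropped

Fix: Handle NULL separately with IS NULL alongside the inequality

Corrected query:
SELECT id, kind, fee FROM transactions WHERE fee != 4.17 OR fee IS NULL

Result:
id | kind     | fee 
---+----------+-----
1  | fee      | 1.65
2  | payment  | 2.7 
4  | payment  | NULL
5  | transfer | NULL
6  | payment  | 3.03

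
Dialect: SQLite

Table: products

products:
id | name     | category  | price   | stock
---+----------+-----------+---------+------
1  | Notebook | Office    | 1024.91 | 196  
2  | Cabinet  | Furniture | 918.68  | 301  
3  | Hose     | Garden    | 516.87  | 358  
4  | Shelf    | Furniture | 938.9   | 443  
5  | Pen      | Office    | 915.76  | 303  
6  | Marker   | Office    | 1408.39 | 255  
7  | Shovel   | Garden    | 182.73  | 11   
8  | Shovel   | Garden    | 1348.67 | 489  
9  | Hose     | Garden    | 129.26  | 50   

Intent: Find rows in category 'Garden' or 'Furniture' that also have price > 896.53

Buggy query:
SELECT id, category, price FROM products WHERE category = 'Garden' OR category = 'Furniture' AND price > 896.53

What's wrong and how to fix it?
Bug: Without parentheses, AND is evaluated before OR, so the price filter only applies to the 'Furniture' branch

Fix: Add parentheses around the OR so the AND applies to both alternatives

Corrected query:
SELECT id, category, price FROM products WHERE (category = 'Garden' OR category = 'Furniture') AND price > 896.53

Result:
id | category  | price  
---+-----------+--------
2  | Furniture | 918.68 
4  | Furniture | 938.9  
8  | Garden    | 1348.67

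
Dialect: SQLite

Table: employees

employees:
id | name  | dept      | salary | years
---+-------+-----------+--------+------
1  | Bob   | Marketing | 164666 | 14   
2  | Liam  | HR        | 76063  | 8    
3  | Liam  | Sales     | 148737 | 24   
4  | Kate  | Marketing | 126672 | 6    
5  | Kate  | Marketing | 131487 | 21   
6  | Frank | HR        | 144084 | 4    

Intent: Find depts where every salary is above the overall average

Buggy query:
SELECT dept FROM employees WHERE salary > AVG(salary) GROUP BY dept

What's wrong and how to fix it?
Bug: AVG() is an aggregate; it can't sit directly in WHERE

Fix: Compute the overall average in a scalar subquery and compare each group's MIN against it in HAVING

Corrected query:
SELECT dept FROM employees GROUP BY dept HAVING MIN(salary) > (SELECT AVG(salary) FROM employees)

Result:
dept 
-----
Sales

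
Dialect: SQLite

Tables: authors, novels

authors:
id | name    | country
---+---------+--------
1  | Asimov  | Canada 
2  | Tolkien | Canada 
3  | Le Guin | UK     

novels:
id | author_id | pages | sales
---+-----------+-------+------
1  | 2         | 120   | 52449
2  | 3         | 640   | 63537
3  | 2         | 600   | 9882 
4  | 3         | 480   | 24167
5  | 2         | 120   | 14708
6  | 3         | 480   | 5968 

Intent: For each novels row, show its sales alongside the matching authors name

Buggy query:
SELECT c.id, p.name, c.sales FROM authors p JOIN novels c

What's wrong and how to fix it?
Bug: JOIN with no ON clause produces a cartesian product; every novels row pairs with every authors row

Fix: Specify the join condition linking the foreign key to the parent id

Corrected query:
SELECT c.id, p.name, c.sales FROM authors p JOIN novels c ON c.author_id = p.id

Result:
id | name    | sales
---+---------+------
1  | Tolkien | 52449
2  | Le Guin | 63537
3  | Tolkien | 9882 
4  | Le Guin | 24167
5  | Tolkien | 14708
6  | Le Guin | 5968 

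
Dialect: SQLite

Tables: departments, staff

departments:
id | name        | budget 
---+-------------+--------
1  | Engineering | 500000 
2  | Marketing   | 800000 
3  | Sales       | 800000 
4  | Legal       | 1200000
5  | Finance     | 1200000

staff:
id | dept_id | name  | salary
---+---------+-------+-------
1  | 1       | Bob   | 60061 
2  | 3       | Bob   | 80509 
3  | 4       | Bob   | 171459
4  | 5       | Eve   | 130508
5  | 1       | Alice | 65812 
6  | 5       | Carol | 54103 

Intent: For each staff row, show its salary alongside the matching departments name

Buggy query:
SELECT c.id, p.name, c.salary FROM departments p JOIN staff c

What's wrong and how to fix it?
Bug: JOIN with no ON clause produces a cartesian product; every staff row pairs with every departments row

Fix: Add ON c.dept_id = p.id to the JOIN

Corrected query:
SELECT c.id, p.name, c.salary FROM departments p JOIN staff c ON c.dept_id = p.id

Result:
id | name        | salary
---+-------------+-------
1  | Engineering | 60061 
2  | Sales       | 80509 
3  | Legal       | 171459
4  | Finance     | 130508
5  | Engineering | 65812 
6  | Finance     | 54103 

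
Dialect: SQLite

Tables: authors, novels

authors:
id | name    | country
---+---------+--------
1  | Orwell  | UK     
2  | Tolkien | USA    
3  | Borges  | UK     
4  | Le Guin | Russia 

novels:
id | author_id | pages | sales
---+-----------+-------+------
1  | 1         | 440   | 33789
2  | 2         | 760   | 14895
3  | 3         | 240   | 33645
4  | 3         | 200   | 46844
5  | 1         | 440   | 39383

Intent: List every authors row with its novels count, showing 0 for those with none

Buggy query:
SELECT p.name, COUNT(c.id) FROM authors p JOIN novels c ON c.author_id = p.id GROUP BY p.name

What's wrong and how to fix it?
Bug: An inner join excludes parents with zero children

Fix: Switch to LEFT JOIN to retain unmatched parent rows

Corrected query:
SELECT p.name, COUNT(c.id) FROM authors p LEFT JOIN novels c ON c.author_id = p.id GROUP BY p.name

Result:
name    | COUNT(c.id)
--------+------------
Borges  | 2          
Le Guin | 0          
Orwell  | 2          
Tolkien | 1          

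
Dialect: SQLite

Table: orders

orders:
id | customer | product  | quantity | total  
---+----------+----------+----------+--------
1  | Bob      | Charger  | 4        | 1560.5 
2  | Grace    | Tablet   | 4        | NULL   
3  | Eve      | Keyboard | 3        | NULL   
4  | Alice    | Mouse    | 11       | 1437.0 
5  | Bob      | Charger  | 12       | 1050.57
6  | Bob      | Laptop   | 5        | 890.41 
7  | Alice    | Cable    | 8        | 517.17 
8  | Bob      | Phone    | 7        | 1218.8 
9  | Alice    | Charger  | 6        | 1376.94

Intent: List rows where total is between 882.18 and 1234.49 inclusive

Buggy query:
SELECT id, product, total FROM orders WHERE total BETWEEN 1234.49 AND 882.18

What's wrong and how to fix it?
Bug: BETWEEN expects the lower bound first; with 1234.49 AND 882.18 the range is empty

Fix: Swap the bounds so the smaller value comes first

Corrected query:
SELECT id, product, total FROM orders WHERE total BETWEEN 882.18 AND 1234.49

Result:
id | product | total  
---+---------+--------
5  | Charger | 1050.57
6  | Laptop  | 890.41 
8  | Phone   | 1218.8 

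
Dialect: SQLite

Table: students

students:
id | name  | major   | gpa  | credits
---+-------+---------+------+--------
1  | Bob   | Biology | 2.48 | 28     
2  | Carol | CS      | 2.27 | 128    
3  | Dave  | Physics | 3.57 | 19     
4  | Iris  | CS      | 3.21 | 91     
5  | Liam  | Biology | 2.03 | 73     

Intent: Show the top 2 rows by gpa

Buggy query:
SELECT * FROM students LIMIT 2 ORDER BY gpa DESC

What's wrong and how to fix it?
Bug: LIMIT must come after ORDER BY

Fix: Sort with ORDER BY, then apply LIMIT

Corrected query:
SELECT * FROM students ORDER BY gpa DESC LIMIT 2

Result:
id | name | major   | gpa  | credits
---+------+---------+------+--------
3  | Dave | Physics | 3.57 | 19     
4  | Iris | CS      | 3.21 | 91     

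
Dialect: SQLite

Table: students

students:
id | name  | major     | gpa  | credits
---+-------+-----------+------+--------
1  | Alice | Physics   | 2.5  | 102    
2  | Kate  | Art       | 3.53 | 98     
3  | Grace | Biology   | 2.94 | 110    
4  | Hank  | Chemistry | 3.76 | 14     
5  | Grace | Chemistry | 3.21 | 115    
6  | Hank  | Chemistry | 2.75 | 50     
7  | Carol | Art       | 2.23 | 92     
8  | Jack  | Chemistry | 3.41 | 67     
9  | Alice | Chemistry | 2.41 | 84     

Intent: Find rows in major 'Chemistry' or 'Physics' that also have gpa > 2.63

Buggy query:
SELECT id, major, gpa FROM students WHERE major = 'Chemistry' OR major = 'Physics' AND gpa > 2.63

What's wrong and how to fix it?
Bug: Without parentheses, AND is evaluated before OR, so the gpa filter only applies to the 'Physics' branch

Fix: Group the OR with parentheses (or use IN), then AND the threshold

Corrected query:
SELECT id, major, gpa FROM students WHERE (major = 'Chemistry' OR major = 'Physics') AND gpa > 2.63

Result:
id | major     | gpa 
---+-----------+-----
4  | Chemistry | 3.76
5  | Chemistry | 3.21
6  | Chemistry | 2.75
8  | Chemistry | 3.41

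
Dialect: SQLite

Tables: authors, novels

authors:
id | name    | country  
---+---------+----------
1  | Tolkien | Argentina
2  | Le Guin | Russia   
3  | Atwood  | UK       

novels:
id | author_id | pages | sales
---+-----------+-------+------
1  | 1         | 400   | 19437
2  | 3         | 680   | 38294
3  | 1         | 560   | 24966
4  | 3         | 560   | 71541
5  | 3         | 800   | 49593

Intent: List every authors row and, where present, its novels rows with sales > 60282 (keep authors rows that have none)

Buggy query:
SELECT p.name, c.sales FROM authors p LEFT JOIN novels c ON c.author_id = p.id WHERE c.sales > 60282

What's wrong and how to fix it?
Bug: A WHERE condition on the right-hand table after LEFT JOIN drops unmatched parents

Fix: Move the right-table condition into the ON clause so unmatched parents are kept

Corrected query:
SELECT p.name, c.sales FROM authors p LEFT JOIN novels c ON c.author_id = p.id AND c.sales > 60282

Result:
name    | sales
--------+------
Tolkien | NULL 
Le Guin | NULL 
Atwood  | 71541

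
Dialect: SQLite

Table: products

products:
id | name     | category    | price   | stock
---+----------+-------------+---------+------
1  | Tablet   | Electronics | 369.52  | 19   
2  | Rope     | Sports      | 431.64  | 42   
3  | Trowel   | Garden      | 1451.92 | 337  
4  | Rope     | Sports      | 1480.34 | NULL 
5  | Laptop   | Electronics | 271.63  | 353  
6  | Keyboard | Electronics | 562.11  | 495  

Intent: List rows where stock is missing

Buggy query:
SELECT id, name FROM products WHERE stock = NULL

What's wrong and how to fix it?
Bug: Comparing to NULL with '=' never matches; NULL = NULL is unknown, not true

Fix: Replace '= NULL' with 'IS NULL'

Corrected query:
SELECT id, name FROM products WHERE stock IS NULL

Result:
id | name
---+-----
4  | Rope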